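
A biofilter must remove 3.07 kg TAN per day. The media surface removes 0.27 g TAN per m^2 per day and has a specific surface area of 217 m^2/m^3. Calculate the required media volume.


A = 3.07*1000 / 0.27 = 11370.37 m^2
V = 11370.37 / 217 = 52.398

52.398 m^3


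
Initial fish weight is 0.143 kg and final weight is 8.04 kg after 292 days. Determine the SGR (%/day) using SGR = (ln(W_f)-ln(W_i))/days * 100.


ln(W_f) = ln(8.04) = 2.0844291
ln(W_i) = ln(0.143) = -1.9449106
ln(W_f) - ln(W_i) = 2.0844291 - -1.9449106 = 4.0293397
SGR = 4.0293397 / 292 * 100 = 1.37991 %/day

1.37991 %/day


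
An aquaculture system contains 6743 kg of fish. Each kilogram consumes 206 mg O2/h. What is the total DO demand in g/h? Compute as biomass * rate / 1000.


Total O2 consumption (mg/h) = 6743 kg * 206 mg/(kg*h) = 1389058 mg/h
Convert to g/h: 1389058 / 1000 = 1389.058 g/h

1389.058 g/h


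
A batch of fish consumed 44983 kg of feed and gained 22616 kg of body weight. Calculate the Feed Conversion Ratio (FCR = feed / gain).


FCR = feed consumed / weight gained
FCR = 44983 kg / 22616 kg = 1.98899

1.98899


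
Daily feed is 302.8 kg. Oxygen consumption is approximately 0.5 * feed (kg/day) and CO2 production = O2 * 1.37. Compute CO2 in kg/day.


O2 = 302.8 * 0.5 = 151.4
CO2 = 151.4 * 1.37 = 207.418

207.418 kg/day


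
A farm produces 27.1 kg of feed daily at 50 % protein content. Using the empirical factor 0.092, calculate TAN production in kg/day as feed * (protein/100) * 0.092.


Protein in feed = 27.1 * 50/100 = 13.55 kg/day
TAN = protein * 0.092 = 13.55 * 0.092 = 1.2466 kg/day

1.2466 kg/day


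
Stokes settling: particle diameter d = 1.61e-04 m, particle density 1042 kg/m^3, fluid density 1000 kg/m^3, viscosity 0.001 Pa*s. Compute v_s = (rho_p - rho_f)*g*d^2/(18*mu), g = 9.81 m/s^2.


Density difference: rho_p - rho_f = 1042 - 1000 = 42 kg/m^3
d^2 = (1.61e-04)^2 = 2.5921e-08 m^2
Numerator = (rho_p - rho_f) * g * d^2 = 42 * 9.81 * 2.5921e-08 = 1.067997e-05
Denominator = 18 * mu = 18 * 0.001 = 0.018
v_s = 1.067997e-05 / 0.018 = 5.93332e-04 m/s
Check: Re = rho_f * v_s * d / mu = 1000 * 5.93332e-04 * 1.61e-04 / 0.001 = 0.0955 < 1, so Stokes' law applies.

5.93332e-04 m/s


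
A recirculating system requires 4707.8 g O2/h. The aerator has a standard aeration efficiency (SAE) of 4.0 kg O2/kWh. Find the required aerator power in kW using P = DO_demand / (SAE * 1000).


SAE in g O2/kWh = 4.0 * 1000 = 4000 g/kWh
P = DO_demand / SAE_g = 4707.8 / 4000 = 1.17695 kW

1.17695 kW


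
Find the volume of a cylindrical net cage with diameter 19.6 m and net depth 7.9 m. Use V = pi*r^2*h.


r = d/2 = 19.6/2 = 9.8 m
Base area = pi*r^2 = pi*9.8^2 = 301.71856 m^2
Volume = 301.71856 * 7.9 = 2383.58 m^3

2383.58 m^3


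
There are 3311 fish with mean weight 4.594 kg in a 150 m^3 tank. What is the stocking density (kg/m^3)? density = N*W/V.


Total biomass = 3311 fish * 4.594 kg = 15210.734 kg
Density = total biomass / volume = 15210.734 / 150 = 101.405 kg/m^3

101.405 kg/m^3


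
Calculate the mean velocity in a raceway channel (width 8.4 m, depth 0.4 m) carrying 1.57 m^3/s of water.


Cross-sectional area = W * d = 8.4 * 0.4 = 3.36 m^2
Velocity = Q / A = 1.57 / 3.36 = 0.467262 m/s

0.467262 m/s


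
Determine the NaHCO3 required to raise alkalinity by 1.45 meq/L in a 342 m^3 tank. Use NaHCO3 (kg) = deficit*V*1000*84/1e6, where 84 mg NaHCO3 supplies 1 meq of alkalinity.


Tank volume in L = 342 m^3 * 1000 = 342000 L
Total meq required = 1.45 meq/L * 342000 L = 495900 meq
NaHCO3 mass = 495900 meq * 84 mg/meq / 1e6 = 41.6556 kg

41.6556 kg


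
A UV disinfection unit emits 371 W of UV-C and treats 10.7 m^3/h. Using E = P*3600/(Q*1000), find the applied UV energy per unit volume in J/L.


Energy delivered per hour = 371 W * 3600 s = 1335600 J/h
Volume treated per hour = 10.7 m^3/h * 1000 = 10700 L/h
dose = 1335600 / 10700 = 124.822 J/L

124.822 J/L


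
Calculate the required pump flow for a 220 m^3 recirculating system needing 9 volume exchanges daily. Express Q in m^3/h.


Daily recirculation volume = 220 m^3 * 9 = 1980 m^3/day
Flow rate Q = daily volume / 24 h = 1980 / 24 = 82.5 m^3/h

82.5 m^3/h


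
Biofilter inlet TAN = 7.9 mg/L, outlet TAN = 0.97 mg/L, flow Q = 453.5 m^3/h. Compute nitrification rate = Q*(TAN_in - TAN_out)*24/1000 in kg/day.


Concentration drop: TAN_in - TAN_out = 7.9 - 0.97 = 6.93 mg/L
Hourly TAN removed = Q * dTAN = 453.5 m^3/h * 6.93 mg/L = 3142.755 g/h  (m^3/h * mg/L = g/h)
Daily TAN removed = 3142.755 * 24 = 75426.12 g/day
Convert to kg/day: 75426.12 / 1000 = 75.42612 kg/day

75.42612 kg/day


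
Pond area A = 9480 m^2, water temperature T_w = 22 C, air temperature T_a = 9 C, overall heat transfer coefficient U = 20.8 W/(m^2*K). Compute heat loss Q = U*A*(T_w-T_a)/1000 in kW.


Temperature difference dT = 22 - 9 = 13 K
Heat loss (W) = U * A * dT = 20.8 * 9480 * 13 = 2563392 W
Convert to kW: 2563392 / 1000 = 2563.392 kW

2563.392 kW


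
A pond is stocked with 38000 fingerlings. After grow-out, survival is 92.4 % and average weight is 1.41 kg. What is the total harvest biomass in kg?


Survivors = 38000 * 92.4/100 = 35112 fish
Harvest biomass = survivors * W_f = 35112 * 1.41 = 49507.92 kg

49507.92 kg


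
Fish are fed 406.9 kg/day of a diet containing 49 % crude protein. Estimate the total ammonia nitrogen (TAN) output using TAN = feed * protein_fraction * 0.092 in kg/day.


Protein in feed = 406.9 * 49/100 = 199.381 kg/day
TAN = protein * 0.092 = 199.381 * 0.092 = 18.343052 kg/day

18.343052 kg/day


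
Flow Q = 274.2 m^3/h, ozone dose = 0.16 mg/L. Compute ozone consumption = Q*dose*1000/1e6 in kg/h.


O3 demand (mg/h) = Q * dose * 1000 = 274.2 * 0.16 * 1000 = 43872 mg/h
Convert mg to kg: 43872 / 1e6 = 0.043872 kg/h

0.043872 kg/h


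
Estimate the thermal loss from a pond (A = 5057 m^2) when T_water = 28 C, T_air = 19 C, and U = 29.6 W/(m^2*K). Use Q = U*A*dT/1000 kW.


Temperature difference dT = 28 - 19 = 9 K
Heat loss (W) = U * A * dT = 29.6 * 5057 * 9 = 1347184.8 W
Convert to kW: 1347184.8 / 1000 = 1347.1848 kW

1347.1848 kW


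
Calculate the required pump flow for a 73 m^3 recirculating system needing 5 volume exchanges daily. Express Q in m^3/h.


Daily recirculation volume = 73 m^3 * 5 = 365 m^3/day
Flow rate Q = daily volume / 24 h = 365 / 24 = 15.2083 m^3/h

15.2083 m^3/h


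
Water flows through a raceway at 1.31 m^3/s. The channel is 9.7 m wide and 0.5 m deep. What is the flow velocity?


Cross-sectional area = W * d = 9.7 * 0.5 = 4.85 m^2
Velocity = Q / A = 1.31 / 4.85 = 0.270103 m/s

0.270103 m/s


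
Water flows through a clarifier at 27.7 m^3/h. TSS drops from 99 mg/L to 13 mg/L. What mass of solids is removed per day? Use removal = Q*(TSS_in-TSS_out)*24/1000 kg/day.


Concentration drop: TSS_in - TSS_out = 99 - 13 = 86 mg/L
Hourly solids removed = Q * dTSS = 27.7 m^3/h * 86 mg/L = 2382.2 g/h  (m^3/h * mg/L = g/h)
Daily solids removed = 2382.2 * 24 = 57172.8 g/day
Convert g to kg: 57172.8 / 1000 = 57.1728 kg/day

57.1728 kg/day


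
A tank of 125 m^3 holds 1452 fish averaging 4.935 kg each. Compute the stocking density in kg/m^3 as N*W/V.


Total biomass = 1452 fish * 4.935 kg = 7165.62 kg
Density = total biomass / volume = 7165.62 / 125 = 57.325 kg/m^3

57.325 kg/m^3


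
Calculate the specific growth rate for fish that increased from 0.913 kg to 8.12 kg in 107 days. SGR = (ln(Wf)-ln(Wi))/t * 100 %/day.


ln(W_f) = ln(8.12) = 2.0943302
ln(W_i) = ln(0.913) = -0.091019398
ln(W_f) - ln(W_i) = 2.0943302 - -0.091019398 = 2.1853496
SGR = 2.1853496 / 107 * 100 = 2.04238 %/day

2.04238 %/day


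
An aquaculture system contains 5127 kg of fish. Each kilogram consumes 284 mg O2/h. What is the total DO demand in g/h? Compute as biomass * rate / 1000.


Total O2 consumption (mg/h) = 5127 kg * 284 mg/(kg*h) = 1456068 mg/h
Convert to g/h: 1456068 / 1000 = 1456.068 g/h

1456.068 g/h


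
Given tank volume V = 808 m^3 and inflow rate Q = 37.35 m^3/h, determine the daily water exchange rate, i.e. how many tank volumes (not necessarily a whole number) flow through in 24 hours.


Daily flow volume = 37.35 m^3/h * 24 h = 896.4 m^3/day
Exchanges = daily flow / tank volume = 896.4 / 808 = 1.10941 exchanges/day

1.10941 exchanges/day


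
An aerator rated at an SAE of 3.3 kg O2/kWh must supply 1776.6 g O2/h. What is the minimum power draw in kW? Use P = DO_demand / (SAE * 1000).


SAE in g O2/kWh = 3.3 * 1000 = 3300 g/kWh
P = DO_demand / SAE_g = 1776.6 / 3300 = 0.538364 kW

0.538364 kW


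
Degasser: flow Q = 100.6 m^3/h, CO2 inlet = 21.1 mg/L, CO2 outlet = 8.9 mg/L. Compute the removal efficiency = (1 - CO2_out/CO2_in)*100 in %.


CO2_out / CO2_in = 8.9 / 21.1 = 0.42180095
Fraction remaining = 0.42180095
efficiency = (1 - 0.42180095) * 100 = 57.8199 %

57.8199 %


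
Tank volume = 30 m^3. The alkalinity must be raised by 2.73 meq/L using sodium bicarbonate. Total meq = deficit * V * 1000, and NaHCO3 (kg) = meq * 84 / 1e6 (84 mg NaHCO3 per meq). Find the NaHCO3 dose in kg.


Tank volume in L = 30 m^3 * 1000 = 30000 L
Total meq required = 2.73 meq/L * 30000 L = 81900 meq
NaHCO3 mass = 81900 meq * 84 mg/meq / 1e6 = 6.8796 kg

6.8796 kg


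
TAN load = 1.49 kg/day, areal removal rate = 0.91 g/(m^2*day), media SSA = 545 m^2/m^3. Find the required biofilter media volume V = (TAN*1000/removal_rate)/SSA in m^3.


A = 1.49*1000 / 0.91 = 1637.3626 m^2
V = 1637.3626 / 545 = 3.00434

3.00434 m^3


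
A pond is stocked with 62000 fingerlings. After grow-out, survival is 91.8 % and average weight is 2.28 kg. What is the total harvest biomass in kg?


Survivors = 62000 * 91.8/100 = 56916 fish
Harvest biomass = survivors * W_f = 56916 * 2.28 = 129768.48 kg

129768.48 kg


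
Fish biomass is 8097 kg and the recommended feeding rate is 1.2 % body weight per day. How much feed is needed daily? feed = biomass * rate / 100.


Feeding rate fraction = 1.2% / 100 = 0.012
Daily feed = 8097 kg * 0.012 = 97.164 kg/day

97.164 kg/day


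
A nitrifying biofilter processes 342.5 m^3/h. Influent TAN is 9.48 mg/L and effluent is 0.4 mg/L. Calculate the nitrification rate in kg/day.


Concentration drop: TAN_in - TAN_out = 9.48 - 0.4 = 9.08 mg/L
Hourly TAN removed = Q * dTAN = 342.5 m^3/h * 9.08 mg/L = 3109.9 g/h  (m^3/h * mg/L = g/h)
Daily TAN removed = 3109.9 * 24 = 74637.6 g/day
Convert to kg/day: 74637.6 / 1000 = 74.6376 kg/day

74.6376 kg/day


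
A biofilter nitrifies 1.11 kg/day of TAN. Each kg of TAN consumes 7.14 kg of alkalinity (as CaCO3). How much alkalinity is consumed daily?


Alkalinity factor: 7.14 kg CaCO3 consumed per kg TAN nitrified
alk = 1.11 kg TAN * 7.14 = 7.9254 kg CaCO3/day

7.9254 kg CaCO3/day


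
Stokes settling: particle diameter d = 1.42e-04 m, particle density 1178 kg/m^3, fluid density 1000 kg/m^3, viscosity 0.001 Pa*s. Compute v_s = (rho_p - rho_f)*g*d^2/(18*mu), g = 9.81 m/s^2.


Density difference: rho_p - rho_f = 1178 - 1000 = 178 kg/m^3
d^2 = (1.42e-04)^2 = 2.0164e-08 m^2
Numerator = (rho_p - rho_f) * g * d^2 = 178 * 9.81 * 2.0164e-08 = 3.5209974e-05
Denominator = 18 * mu = 18 * 0.001 = 0.018
v_s = 3.5209974e-05 / 0.018 = 0.00195611 m/s
Check: Re = rho_f * v_s * d / mu = 1000 * 0.00195611 * 1.42e-04 / 0.001 = 0.278 < 1, so Stokes' law applies.

0.00195611 m/s


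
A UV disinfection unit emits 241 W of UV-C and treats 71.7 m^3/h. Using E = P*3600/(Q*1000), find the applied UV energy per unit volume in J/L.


Energy delivered per hour = 241 W * 3600 s = 867600 J/h
Volume treated per hour = 71.7 m^3/h * 1000 = 71700 L/h
dose = 867600 / 71700 = 12.1004 J/L

12.1004 J/L


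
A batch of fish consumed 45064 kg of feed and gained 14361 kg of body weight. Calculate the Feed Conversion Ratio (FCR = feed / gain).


FCR = feed consumed / weight gained
FCR = 45064 kg / 14361 kg = 3.13794

3.13794


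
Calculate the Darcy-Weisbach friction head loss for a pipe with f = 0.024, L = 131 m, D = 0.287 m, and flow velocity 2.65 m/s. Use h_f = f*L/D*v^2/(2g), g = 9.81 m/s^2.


v^2 = 2.65^2 = 7.0225 m^2/s^2
L/D = 131/0.287 = 456.44599
h_f = f*(L/D)*v^2/(2g) = 0.024 * 456.44599 * 7.0225 / 19.62 = 3.92097 m

3.92097 m


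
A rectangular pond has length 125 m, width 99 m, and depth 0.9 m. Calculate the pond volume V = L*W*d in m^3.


Base area = L * W = 125 * 99 = 12375 m^2
Volume = area * depth = 12375 * 0.9 = 11137.5 m^3

11137.5 m^3


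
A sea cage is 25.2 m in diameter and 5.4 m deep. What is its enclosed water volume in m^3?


r = d/2 = 25.2/2 = 12.6 m
Base area = pi*r^2 = pi*12.6^2 = 498.75925 m^2
Volume = 498.75925 * 5.4 = 2693.3 m^3

2693.3 m^3


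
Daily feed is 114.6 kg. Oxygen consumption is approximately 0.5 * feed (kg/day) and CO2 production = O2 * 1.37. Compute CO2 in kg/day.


O2 = 114.6 * 0.5 = 57.3
CO2 = 57.3 * 1.37 = 78.501

78.501 kg/day


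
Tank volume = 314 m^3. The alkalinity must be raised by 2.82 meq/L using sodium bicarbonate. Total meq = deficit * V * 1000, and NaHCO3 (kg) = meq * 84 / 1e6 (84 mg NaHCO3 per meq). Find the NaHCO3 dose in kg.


Tank volume in L = 314 m^3 * 1000 = 314000 L
Total meq required = 2.82 meq/L * 314000 L = 885480 meq
NaHCO3 mass = 885480 meq * 84 mg/meq / 1e6 = 74.3803 kg

74.3803 kg


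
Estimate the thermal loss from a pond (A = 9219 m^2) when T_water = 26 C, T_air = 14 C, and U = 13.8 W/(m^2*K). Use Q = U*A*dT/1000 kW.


Temperature difference dT = 26 - 14 = 12 K
Heat loss (W) = U * A * dT = 13.8 * 9219 * 12 = 1526666.4 W
Convert to kW: 1526666.4 / 1000 = 1526.6664 kW

1526.6664 kW


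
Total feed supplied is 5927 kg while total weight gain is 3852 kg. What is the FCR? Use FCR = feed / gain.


FCR = feed consumed / weight gained
FCR = 5927 kg / 3852 kg = 1.53868

1.53868


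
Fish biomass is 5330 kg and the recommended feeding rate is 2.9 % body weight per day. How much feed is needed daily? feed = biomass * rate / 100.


Feeding rate fraction = 2.9% / 100 = 0.029
Daily feed = 5330 kg * 0.029 = 154.57 kg/day

154.57 kg/day


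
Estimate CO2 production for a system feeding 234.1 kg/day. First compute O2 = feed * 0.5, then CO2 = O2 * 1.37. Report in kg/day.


O2 = 234.1 * 0.5 = 117.05
CO2 = 117.05 * 1.37 = 160.3585

160.3585 kg/day


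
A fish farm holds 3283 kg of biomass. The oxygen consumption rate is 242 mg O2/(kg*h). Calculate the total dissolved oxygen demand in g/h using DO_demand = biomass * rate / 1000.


Total O2 consumption (mg/h) = 3283 kg * 242 mg/(kg*h) = 794486 mg/h
Convert to g/h: 794486 / 1000 = 794.486 g/h

794.486 g/h


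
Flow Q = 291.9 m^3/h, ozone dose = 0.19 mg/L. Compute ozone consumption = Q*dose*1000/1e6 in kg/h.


O3 demand (mg/h) = Q * dose * 1000 = 291.9 * 0.19 * 1000 = 55461 mg/h
Convert mg to kg: 55461 / 1e6 = 0.055461 kg/h

0.055461 kg/h


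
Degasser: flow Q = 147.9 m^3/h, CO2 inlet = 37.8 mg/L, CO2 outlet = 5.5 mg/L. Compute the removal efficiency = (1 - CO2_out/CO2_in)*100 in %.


CO2_out / CO2_in = 5.5 / 37.8 = 0.14550265
Fraction remaining = 0.14550265
efficiency = (1 - 0.14550265) * 100 = 85.4497 %

85.4497 %


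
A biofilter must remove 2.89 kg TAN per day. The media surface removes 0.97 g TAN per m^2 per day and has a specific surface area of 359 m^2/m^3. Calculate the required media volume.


A = 2.89*1000 / 0.97 = 2979.3814 m^2
V = 2979.3814 / 359 = 8.29911

8.29911 m^3


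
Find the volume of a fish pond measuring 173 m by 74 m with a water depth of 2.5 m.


Base area = L * W = 173 * 74 = 12802 m^2
Volume = area * depth = 12802 * 2.5 = 32005 m^3

32005 m^3


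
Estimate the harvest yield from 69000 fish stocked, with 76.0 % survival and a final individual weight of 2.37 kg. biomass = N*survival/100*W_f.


Survivors = 69000 * 76.0/100 = 52440 fish
Harvest biomass = survivors * W_f = 52440 * 2.37 = 124282.8 kg

124282.8 kg


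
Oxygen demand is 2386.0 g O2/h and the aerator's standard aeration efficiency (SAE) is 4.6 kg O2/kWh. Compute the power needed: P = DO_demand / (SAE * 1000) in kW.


SAE in g O2/kWh = 4.6 * 1000 = 4600 g/kWh
P = DO_demand / SAE_g = 2386.0 / 4600 = 0.518696 kW

0.518696 kW


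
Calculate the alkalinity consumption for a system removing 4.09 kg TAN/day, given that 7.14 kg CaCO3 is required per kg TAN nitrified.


Alkalinity factor: 7.14 kg CaCO3 consumed per kg TAN nitrified
alk = 4.09 kg TAN * 7.14 = 29.2026 kg CaCO3/day

29.2026 kg CaCO3/day


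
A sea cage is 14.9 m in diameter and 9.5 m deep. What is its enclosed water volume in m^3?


r = d/2 = 14.9/2 = 7.45 m
Base area = pi*r^2 = pi*7.45^2 = 174.36625 m^2
Volume = 174.36625 * 9.5 = 1656.48 m^3

1656.48 m^3


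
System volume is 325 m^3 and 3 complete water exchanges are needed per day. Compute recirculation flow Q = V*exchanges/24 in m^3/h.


Daily recirculation volume = 325 m^3 * 3 = 975 m^3/day
Flow rate Q = daily volume / 24 h = 975 / 24 = 40.625 m^3/h

40.625 m^3/h


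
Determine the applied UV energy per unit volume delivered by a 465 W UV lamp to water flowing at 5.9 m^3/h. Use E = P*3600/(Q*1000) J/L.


Energy delivered per hour = 465 W * 3600 s = 1674000 J/h
Volume treated per hour = 5.9 m^3/h * 1000 = 5900 L/h
dose = 1674000 / 5900 = 283.729 J/L

283.729 J/L


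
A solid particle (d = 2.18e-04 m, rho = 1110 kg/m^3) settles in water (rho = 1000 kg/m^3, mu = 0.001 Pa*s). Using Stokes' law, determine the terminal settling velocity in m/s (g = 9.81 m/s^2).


Density difference: rho_p - rho_f = 1110 - 1000 = 110 kg/m^3
d^2 = (2.18e-04)^2 = 4.7524e-08 m^2
Numerator = (rho_p - rho_f) * g * d^2 = 110 * 9.81 * 4.7524e-08 = 5.1283148e-05
Denominator = 18 * mu = 18 * 0.001 = 0.018
v_s = 5.1283148e-05 / 0.018 = 0.00284906 m/s
Check: Re = rho_f * v_s * d / mu = 1000 * 0.00284906 * 2.18e-04 / 0.001 = 0.621 < 1, so Stokes' law applies.

0.00284906 m/s


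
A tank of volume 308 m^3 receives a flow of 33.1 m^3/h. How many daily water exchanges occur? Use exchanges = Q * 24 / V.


Daily flow volume = 33.1 m^3/h * 24 h = 794.4 m^3/day
Exchanges = daily flow / tank volume = 794.4 / 308 = 2.57922 exchanges/day

2.57922 exchanges/day


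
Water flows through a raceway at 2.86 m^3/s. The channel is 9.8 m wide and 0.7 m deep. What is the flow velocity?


Cross-sectional area = W * d = 9.8 * 0.7 = 6.86 m^2
Velocity = Q / A = 2.86 / 6.86 = 0.41691 m/s

0.41691 m/s


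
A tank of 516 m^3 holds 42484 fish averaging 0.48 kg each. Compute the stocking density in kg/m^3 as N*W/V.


Total biomass = 42484 fish * 0.48 kg = 20392.32 kg
Density = total biomass / volume = 20392.32 / 516 = 39.52 kg/m^3

39.52 kg/m^3


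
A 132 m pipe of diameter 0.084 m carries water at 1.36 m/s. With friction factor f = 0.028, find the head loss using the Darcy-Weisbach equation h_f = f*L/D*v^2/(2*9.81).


v^2 = 1.36^2 = 1.8496 m^2/s^2
L/D = 132/0.084 = 1571.4286
h_f = f*(L/D)*v^2/(2g) = 0.028 * 1571.4286 * 1.8496 / 19.62 = 4.14793 m

4.14793 m


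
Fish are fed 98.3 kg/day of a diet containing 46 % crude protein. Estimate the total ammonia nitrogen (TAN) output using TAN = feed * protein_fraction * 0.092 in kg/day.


Protein in feed = 98.3 * 46/100 = 45.218 kg/day
TAN = protein * 0.092 = 45.218 * 0.092 = 4.160056 kg/day

4.160056 kg/day


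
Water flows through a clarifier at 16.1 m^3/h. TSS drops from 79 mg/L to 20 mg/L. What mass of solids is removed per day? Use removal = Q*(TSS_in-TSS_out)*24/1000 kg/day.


Concentration drop: TSS_in - TSS_out = 79 - 20 = 59 mg/L
Hourly solids removed = Q * dTSS = 16.1 m^3/h * 59 mg/L = 949.9 g/h  (m^3/h * mg/L = g/h)
Daily solids removed = 949.9 * 24 = 22797.6 g/day
Convert g to kg: 22797.6 / 1000 = 22.7976 kg/day

22.7976 kg/day


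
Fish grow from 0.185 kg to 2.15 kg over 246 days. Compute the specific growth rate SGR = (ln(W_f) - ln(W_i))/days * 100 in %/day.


ln(W_f) = ln(2.15) = 0.76546784
ln(W_i) = ln(0.185) = -1.6873995
ln(W_f) - ln(W_i) = 0.76546784 - -1.6873995 = 2.4528673
SGR = 2.4528673 / 246 * 100 = 0.997101 %/day

0.997101 %/day


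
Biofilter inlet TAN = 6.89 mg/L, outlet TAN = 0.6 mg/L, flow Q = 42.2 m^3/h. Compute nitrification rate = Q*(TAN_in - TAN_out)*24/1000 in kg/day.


Concentration drop: TAN_in - TAN_out = 6.89 - 0.6 = 6.29 mg/L
Hourly TAN removed = Q * dTAN = 42.2 m^3/h * 6.29 mg/L = 265.438 g/h  (m^3/h * mg/L = g/h)
Daily TAN removed = 265.438 * 24 = 6370.512 g/day
Convert to kg/day: 6370.512 / 1000 = 6.370512 kg/day

6.370512 kg/day


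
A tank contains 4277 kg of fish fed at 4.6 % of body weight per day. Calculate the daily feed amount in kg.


Feeding rate fraction = 4.6% / 100 = 0.046
Daily feed = 4277 kg * 0.046 = 196.742 kg/day

196.742 kg/day


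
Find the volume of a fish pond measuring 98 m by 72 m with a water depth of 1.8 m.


Base area = L * W = 98 * 72 = 7056 m^2
Volume = area * depth = 7056 * 1.8 = 12700.8 m^3

12700.8 m^3


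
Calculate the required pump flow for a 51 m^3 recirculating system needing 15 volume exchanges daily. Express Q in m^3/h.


Daily recirculation volume = 51 m^3 * 15 = 765 m^3/day
Flow rate Q = daily volume / 24 h = 765 / 24 = 31.875 m^3/h

31.875 m^3/h


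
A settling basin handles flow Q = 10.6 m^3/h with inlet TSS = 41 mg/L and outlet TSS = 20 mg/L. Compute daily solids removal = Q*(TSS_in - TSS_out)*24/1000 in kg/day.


Concentration drop: TSS_in - TSS_out = 41 - 20 = 21 mg/L
Hourly solids removed = Q * dTSS = 10.6 m^3/h * 21 mg/L = 222.6 g/h  (m^3/h * mg/L = g/h)
Daily solids removed = 222.6 * 24 = 5342.4 g/day
Convert g to kg: 5342.4 / 1000 = 5.3424 kg/day

5.3424 kg/day


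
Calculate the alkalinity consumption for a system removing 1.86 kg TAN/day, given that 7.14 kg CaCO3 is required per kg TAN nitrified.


Alkalinity factor: 7.14 kg CaCO3 consumed per kg TAN nitrified
alk = 1.86 kg TAN * 7.14 = 13.2804 kg CaCO3/day

13.2804 kg CaCO3/day


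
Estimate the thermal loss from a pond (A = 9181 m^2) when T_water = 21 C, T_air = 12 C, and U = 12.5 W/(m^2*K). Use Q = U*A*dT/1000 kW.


Temperature difference dT = 21 - 12 = 9 K
Heat loss (W) = U * A * dT = 12.5 * 9181 * 9 = 1032862.5 W
Convert to kW: 1032862.5 / 1000 = 1032.8625 kW

1032.8625 kW


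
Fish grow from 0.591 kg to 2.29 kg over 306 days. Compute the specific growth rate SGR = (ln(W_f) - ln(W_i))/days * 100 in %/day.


ln(W_f) = ln(2.29) = 0.82855182
ln(W_i) = ln(0.591) = -0.52593926
ln(W_f) - ln(W_i) = 0.82855182 - -0.52593926 = 1.3544911
SGR = 1.3544911 / 306 * 100 = 0.442644 %/day

0.442644 %/day


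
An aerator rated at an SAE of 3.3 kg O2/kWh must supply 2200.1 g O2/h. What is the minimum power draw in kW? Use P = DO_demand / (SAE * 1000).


SAE in g O2/kWh = 3.3 * 1000 = 3300 g/kWh
P = DO_demand / SAE_g = 2200.1 / 3300 = 0.666697 kW

0.666697 kW


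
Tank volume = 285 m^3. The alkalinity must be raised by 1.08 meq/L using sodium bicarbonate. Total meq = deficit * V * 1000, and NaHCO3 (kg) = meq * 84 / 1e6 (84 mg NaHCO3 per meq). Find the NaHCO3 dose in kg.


Tank volume in L = 285 m^3 * 1000 = 285000 L
Total meq required = 1.08 meq/L * 285000 L = 307800 meq
NaHCO3 mass = 307800 meq * 84 mg/meq / 1e6 = 25.8552 kg

25.8552 kg


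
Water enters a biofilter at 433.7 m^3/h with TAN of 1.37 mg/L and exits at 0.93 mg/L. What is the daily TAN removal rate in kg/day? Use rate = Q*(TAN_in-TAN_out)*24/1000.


Concentration drop: TAN_in - TAN_out = 1.37 - 0.93 = 0.44 mg/L
Hourly TAN removed = Q * dTAN = 433.7 m^3/h * 0.44 mg/L = 190.828 g/h  (m^3/h * mg/L = g/h)
Daily TAN removed = 190.828 * 24 = 4579.872 g/day
Convert to kg/day: 4579.872 / 1000 = 4.579872 kg/day

4.579872 kg/day


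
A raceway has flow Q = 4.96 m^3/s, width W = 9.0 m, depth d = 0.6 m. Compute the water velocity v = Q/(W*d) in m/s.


Cross-sectional area = W * d = 9.0 * 0.6 = 5.4 m^2
Velocity = Q / A = 4.96 / 5.4 = 0.918519 m/s

0.918519 m/s


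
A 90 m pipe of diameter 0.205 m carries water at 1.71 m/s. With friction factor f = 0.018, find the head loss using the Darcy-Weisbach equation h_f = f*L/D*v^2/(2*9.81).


v^2 = 1.71^2 = 2.9241 m^2/s^2
L/D = 90/0.205 = 439.02439
h_f = f*(L/D)*v^2/(2g) = 0.018 * 439.02439 * 2.9241 / 19.62 = 1.17775 m

1.17775 m


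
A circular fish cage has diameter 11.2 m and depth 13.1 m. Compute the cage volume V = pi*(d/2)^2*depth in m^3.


r = d/2 = 11.2/2 = 5.6 m
Base area = pi*r^2 = pi*5.6^2 = 98.520346 m^2
Volume = 98.520346 * 13.1 = 1290.62 m^3

1290.62 m^3


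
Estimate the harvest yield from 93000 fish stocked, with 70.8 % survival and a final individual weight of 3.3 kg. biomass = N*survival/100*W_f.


Survivors = 93000 * 70.8/100 = 65844 fish
Harvest biomass = survivors * W_f = 65844 * 3.3 = 217285.2 kg

217285.2 kg


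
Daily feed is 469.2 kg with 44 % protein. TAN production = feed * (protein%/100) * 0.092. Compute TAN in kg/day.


Protein in feed = 469.2 * 44/100 = 206.448 kg/day
TAN = protein * 0.092 = 206.448 * 0.092 = 18.993216 kg/day

18.993216 kg/day


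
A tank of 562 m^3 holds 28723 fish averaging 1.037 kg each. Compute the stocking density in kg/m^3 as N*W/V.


Total biomass = 28723 fish * 1.037 kg = 29785.751 kg
Density = total biomass / volume = 29785.751 / 562 = 52.9996 kg/m^3

52.9996 kg/m^3


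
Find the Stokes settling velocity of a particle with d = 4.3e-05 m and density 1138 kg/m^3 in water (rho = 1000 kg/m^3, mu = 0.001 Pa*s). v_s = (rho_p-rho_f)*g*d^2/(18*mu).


Density difference: rho_p - rho_f = 1138 - 1000 = 138 kg/m^3
d^2 = (4.3e-05)^2 = 1.849e-09 m^2
Numerator = (rho_p - rho_f) * g * d^2 = 138 * 9.81 * 1.849e-09 = 2.5031392e-06
Denominator = 18 * mu = 18 * 0.001 = 0.018
v_s = 2.5031392e-06 / 0.018 = 1.39063e-04 m/s
Check: Re = rho_f * v_s * d / mu = 1000 * 1.39063e-04 * 4.3e-05 / 0.001 = 0.00598 < 1, so Stokes' law applies.

1.39063e-04 m/s


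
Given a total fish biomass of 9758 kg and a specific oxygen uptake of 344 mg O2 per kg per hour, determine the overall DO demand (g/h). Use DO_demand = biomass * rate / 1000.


Total O2 consumption (mg/h) = 9758 kg * 344 mg/(kg*h) = 3356752 mg/h
Convert to g/h: 3356752 / 1000 = 3356.752 g/h

3356.752 g/h


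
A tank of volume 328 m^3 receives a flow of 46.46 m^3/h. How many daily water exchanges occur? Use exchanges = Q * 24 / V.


Daily flow volume = 46.46 m^3/h * 24 h = 1115.04 m^3/day
Exchanges = daily flow / tank volume = 1115.04 / 328 = 3.39951 exchanges/day

3.39951 exchanges/day


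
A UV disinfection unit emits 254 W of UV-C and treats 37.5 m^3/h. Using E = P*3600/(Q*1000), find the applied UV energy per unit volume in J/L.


Energy delivered per hour = 254 W * 3600 s = 914400 J/h
Volume treated per hour = 37.5 m^3/h * 1000 = 37500 L/h
dose = 914400 / 37500 = 24.384 J/L

24.384 J/L


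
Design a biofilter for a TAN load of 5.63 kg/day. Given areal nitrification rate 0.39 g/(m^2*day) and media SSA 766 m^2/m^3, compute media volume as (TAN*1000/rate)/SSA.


A = 5.63*1000 / 0.39 = 14435.897 m^2
V = 14435.897 / 766 = 18.8458

18.8458 m^3


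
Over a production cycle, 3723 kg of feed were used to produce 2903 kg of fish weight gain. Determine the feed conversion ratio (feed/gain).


FCR = feed consumed / weight gained
FCR = 3723 kg / 2903 kg = 1.28247

1.28247


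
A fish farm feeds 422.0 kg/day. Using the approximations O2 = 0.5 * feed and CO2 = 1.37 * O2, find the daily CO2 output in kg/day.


O2 = 422.0 * 0.5 = 211
CO2 = 211 * 1.37 = 289.07

289.07 kg/day


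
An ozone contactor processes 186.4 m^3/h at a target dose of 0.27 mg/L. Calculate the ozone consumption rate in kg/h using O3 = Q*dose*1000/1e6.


O3 demand (mg/h) = Q * dose * 1000 = 186.4 * 0.27 * 1000 = 50328 mg/h
Convert mg to kg: 50328 / 1e6 = 0.050328 kg/h

0.050328 kg/h


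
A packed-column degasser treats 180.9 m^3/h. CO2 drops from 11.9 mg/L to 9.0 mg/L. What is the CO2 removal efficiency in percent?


CO2_out / CO2_in = 9.0 / 11.9 = 0.75630252
Fraction remaining = 0.75630252
efficiency = (1 - 0.75630252) * 100 = 24.3697 %

24.3697 %


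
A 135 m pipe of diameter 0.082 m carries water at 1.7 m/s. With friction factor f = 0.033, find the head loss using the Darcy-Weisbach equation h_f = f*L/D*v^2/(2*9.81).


v^2 = 1.7^2 = 2.89 m^2/s^2
L/D = 135/0.082 = 1646.3415
h_f = f*(L/D)*v^2/(2g) = 0.033 * 1646.3415 * 2.89 / 19.62 = 8.00263 m

8.00263 m


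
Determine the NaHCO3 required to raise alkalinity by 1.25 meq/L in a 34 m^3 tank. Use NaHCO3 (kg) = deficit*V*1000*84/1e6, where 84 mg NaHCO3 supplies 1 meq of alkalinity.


Tank volume in L = 34 m^3 * 1000 = 34000 L
Total meq required = 1.25 meq/L * 34000 L = 42500 meq
NaHCO3 mass = 42500 meq * 84 mg/meq / 1e6 = 3.57 kg

3.57 kg


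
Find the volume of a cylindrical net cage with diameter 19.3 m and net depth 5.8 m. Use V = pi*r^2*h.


r = d/2 = 19.3/2 = 9.65 m
Base area = pi*r^2 = pi*9.65^2 = 292.55296 m^2
Volume = 292.55296 * 5.8 = 1696.81 m^3

1696.81 m^3


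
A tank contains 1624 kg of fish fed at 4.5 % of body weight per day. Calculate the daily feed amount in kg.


Feeding rate fraction = 4.5% / 100 = 0.045
Daily feed = 1624 kg * 0.045 = 73.08 kg/day

73.08 kg/day


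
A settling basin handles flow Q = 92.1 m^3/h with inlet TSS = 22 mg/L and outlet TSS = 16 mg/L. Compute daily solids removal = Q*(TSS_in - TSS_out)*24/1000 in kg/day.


Concentration drop: TSS_in - TSS_out = 22 - 16 = 6 mg/L
Hourly solids removed = Q * dTSS = 92.1 m^3/h * 6 mg/L = 552.6 g/h  (m^3/h * mg/L = g/h)
Daily solids removed = 552.6 * 24 = 13262.4 g/day
Convert g to kg: 13262.4 / 1000 = 13.2624 kg/day

13.2624 kg/day


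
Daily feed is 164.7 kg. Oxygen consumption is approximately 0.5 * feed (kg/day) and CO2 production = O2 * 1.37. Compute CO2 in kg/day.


O2 = 164.7 * 0.5 = 82.35
CO2 = 82.35 * 1.37 = 112.8195

112.8195 kg/day


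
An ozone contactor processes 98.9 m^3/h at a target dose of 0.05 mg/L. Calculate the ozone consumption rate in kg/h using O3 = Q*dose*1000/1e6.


O3 demand (mg/h) = Q * dose * 1000 = 98.9 * 0.05 * 1000 = 4945 mg/h
Convert mg to kg: 4945 / 1e6 = 0.004945 kg/h

0.004945 kg/h


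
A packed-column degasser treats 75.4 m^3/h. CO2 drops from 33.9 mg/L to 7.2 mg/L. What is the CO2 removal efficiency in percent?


CO2_out / CO2_in = 7.2 / 33.9 = 0.21238938
Fraction remaining = 0.21238938
efficiency = (1 - 0.21238938) * 100 = 78.7611 %

78.7611 %


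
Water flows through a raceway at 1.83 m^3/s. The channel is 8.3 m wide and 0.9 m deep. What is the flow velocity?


Cross-sectional area = W * d = 8.3 * 0.9 = 7.47 m^2
Velocity = Q / A = 1.83 / 7.47 = 0.24498 m/s

0.24498 m/s


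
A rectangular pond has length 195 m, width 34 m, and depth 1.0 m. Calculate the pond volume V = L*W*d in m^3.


Base area = L * W = 195 * 34 = 6630 m^2
Volume = area * depth = 6630 * 1.0 = 6630 m^3

6630 m^3


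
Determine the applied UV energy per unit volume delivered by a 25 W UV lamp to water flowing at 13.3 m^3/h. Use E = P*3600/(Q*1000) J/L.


Energy delivered per hour = 25 W * 3600 s = 90000 J/h
Volume treated per hour = 13.3 m^3/h * 1000 = 13300 L/h
dose = 90000 / 13300 = 6.76692 J/L

6.76692 J/L


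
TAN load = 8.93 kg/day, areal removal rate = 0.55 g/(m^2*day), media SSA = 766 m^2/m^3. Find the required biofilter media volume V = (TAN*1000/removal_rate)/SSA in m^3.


A = 8.93*1000 / 0.55 = 16236.364 m^2
V = 16236.364 / 766 = 21.1963

21.1963 m^3


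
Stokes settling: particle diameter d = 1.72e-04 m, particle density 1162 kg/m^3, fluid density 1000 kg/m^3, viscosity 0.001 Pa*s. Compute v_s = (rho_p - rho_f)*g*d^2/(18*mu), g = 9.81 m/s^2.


Density difference: rho_p - rho_f = 1162 - 1000 = 162 kg/m^3
d^2 = (1.72e-04)^2 = 2.9584e-08 m^2
Numerator = (rho_p - rho_f) * g * d^2 = 162 * 9.81 * 2.9584e-08 = 4.7015484e-05
Denominator = 18 * mu = 18 * 0.001 = 0.018
v_s = 4.7015484e-05 / 0.018 = 0.00261197 m/s
Check: Re = rho_f * v_s * d / mu = 1000 * 0.00261197 * 1.72e-04 / 0.001 = 0.449 < 1, so Stokes' law applies.

0.00261197 m/s


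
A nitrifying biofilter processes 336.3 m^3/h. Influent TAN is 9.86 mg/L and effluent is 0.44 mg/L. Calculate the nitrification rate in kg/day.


Concentration drop: TAN_in - TAN_out = 9.86 - 0.44 = 9.42 mg/L
Hourly TAN removed = Q * dTAN = 336.3 m^3/h * 9.42 mg/L = 3167.946 g/h  (m^3/h * mg/L = g/h)
Daily TAN removed = 3167.946 * 24 = 76030.704 g/day
Convert to kg/day: 76030.704 / 1000 = 76.030704 kg/day

76.030704 kg/day


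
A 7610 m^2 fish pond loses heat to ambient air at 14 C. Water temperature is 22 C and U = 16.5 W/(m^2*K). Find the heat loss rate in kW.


Temperature difference dT = 22 - 14 = 8 K
Heat loss (W) = U * A * dT = 16.5 * 7610 * 8 = 1004520 W
Convert to kW: 1004520 / 1000 = 1004.52 kW

1004.52 kW


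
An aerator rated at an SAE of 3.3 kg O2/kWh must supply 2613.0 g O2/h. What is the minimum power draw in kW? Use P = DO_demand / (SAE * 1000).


SAE in g O2/kWh = 3.3 * 1000 = 3300 g/kWh
P = DO_demand / SAE_g = 2613.0 / 3300 = 0.791818 kW

0.791818 kW


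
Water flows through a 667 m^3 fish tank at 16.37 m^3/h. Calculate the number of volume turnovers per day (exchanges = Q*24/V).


Daily flow volume = 16.37 m^3/h * 24 h = 392.88 m^3/day
Exchanges = daily flow / tank volume = 392.88 / 667 = 0.589025 exchanges/day

0.589025 exchanges/day


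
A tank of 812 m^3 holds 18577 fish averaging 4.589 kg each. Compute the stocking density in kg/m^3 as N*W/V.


Total biomass = 18577 fish * 4.589 kg = 85249.853 kg
Density = total biomass / volume = 85249.853 / 812 = 104.988 kg/m^3

104.988 kg/m^3


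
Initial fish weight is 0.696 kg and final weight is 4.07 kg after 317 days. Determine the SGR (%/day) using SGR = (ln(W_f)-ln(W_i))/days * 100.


ln(W_f) = ln(4.07) = 1.403643
ln(W_i) = ln(0.696) = -0.36240562
ln(W_f) - ln(W_i) = 1.403643 - -0.36240562 = 1.7660486
SGR = 1.7660486 / 317 * 100 = 0.557113 %/day

0.557113 %/day


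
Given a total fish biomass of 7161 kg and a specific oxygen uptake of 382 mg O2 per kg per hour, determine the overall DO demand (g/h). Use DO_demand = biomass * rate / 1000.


Total O2 consumption (mg/h) = 7161 kg * 382 mg/(kg*h) = 2735502 mg/h
Convert to g/h: 2735502 / 1000 = 2735.502 g/h

2735.502 g/h


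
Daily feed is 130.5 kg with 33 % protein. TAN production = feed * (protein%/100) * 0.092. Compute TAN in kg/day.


Protein in feed = 130.5 * 33/100 = 43.065 kg/day
TAN = protein * 0.092 = 43.065 * 0.092 = 3.96198 kg/day

3.96198 kg/day


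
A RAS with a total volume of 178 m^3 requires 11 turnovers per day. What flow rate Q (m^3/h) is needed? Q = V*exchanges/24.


Daily recirculation volume = 178 m^3 * 11 = 1958 m^3/day
Flow rate Q = daily volume / 24 h = 1958 / 24 = 81.5833 m^3/h

81.5833 m^3/h


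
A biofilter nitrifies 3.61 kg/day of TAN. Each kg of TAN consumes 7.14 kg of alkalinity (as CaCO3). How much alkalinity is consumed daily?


Alkalinity factor: 7.14 kg CaCO3 consumed per kg TAN nitrified
alk = 3.61 kg TAN * 7.14 = 25.7754 kg CaCO3/day

25.7754 kg CaCO3/day


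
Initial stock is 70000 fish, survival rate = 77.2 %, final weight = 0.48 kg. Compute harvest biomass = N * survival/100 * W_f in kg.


Survivors = 70000 * 77.2/100 = 54040 fish
Harvest biomass = survivors * W_f = 54040 * 0.48 = 25939.2 kg

25939.2 kg


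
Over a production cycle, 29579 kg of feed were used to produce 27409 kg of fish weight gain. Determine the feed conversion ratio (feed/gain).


FCR = feed consumed / weight gained
FCR = 29579 kg / 27409 kg = 1.07917

1.07917


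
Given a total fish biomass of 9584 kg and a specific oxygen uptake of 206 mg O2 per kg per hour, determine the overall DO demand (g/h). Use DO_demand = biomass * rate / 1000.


Total O2 consumption (mg/h) = 9584 kg * 206 mg/(kg*h) = 1974304 mg/h
Convert to g/h: 1974304 / 1000 = 1974.304 g/h

1974.304 g/h


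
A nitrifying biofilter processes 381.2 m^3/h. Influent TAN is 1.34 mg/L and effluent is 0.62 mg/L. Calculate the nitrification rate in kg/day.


Concentration drop: TAN_in - TAN_out = 1.34 - 0.62 = 0.72 mg/L
Hourly TAN removed = Q * dTAN = 381.2 m^3/h * 0.72 mg/L = 274.464 g/h  (m^3/h * mg/L = g/h)
Daily TAN removed = 274.464 * 24 = 6587.136 g/day
Convert to kg/day: 6587.136 / 1000 = 6.587136 kg/day

6.587136 kg/day


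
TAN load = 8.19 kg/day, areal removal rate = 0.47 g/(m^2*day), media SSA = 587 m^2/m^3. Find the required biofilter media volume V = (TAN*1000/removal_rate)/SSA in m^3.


A = 8.19*1000 / 0.47 = 17425.532 m^2
V = 17425.532 / 587 = 29.6857

29.6857 m^3


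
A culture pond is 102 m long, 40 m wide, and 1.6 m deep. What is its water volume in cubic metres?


Base area = L * W = 102 * 40 = 4080 m^2
Volume = area * depth = 4080 * 1.6 = 6528 m^3

6528 m^3


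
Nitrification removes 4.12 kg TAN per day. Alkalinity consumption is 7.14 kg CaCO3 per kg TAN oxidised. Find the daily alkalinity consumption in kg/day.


Alkalinity factor: 7.14 kg CaCO3 consumed per kg TAN nitrified
alk = 4.12 kg TAN * 7.14 = 29.4168 kg CaCO3/day

29.4168 kg CaCO3/day


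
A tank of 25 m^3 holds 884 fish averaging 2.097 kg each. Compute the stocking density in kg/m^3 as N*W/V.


Total biomass = 884 fish * 2.097 kg = 1853.748 kg
Density = total biomass / volume = 1853.748 / 25 = 74.1499 kg/m^3

74.1499 kg/m^3


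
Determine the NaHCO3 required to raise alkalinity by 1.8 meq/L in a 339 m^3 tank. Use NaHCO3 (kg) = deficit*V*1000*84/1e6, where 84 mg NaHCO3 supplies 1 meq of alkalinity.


Tank volume in L = 339 m^3 * 1000 = 339000 L
Total meq required = 1.8 meq/L * 339000 L = 610200 meq
NaHCO3 mass = 610200 meq * 84 mg/meq / 1e6 = 51.2568 kg

51.2568 kg


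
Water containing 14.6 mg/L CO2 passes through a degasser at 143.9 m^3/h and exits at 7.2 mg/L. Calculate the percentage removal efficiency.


CO2_out / CO2_in = 7.2 / 14.6 = 0.49315068
Fraction remaining = 0.49315068
efficiency = (1 - 0.49315068) * 100 = 50.6849 %

50.6849 %


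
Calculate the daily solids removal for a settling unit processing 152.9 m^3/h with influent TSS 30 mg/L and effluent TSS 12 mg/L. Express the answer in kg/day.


Concentration drop: TSS_in - TSS_out = 30 - 12 = 18 mg/L
Hourly solids removed = Q * dTSS = 152.9 m^3/h * 18 mg/L = 2752.2 g/h  (m^3/h * mg/L = g/h)
Daily solids removed = 2752.2 * 24 = 66052.8 g/day
Convert g to kg: 66052.8 / 1000 = 66.0528 kg/day

66.0528 kg/day


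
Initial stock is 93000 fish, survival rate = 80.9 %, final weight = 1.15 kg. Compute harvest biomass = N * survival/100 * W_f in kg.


Survivors = 93000 * 80.9/100 = 75237 fish
Harvest biomass = survivors * W_f = 75237 * 1.15 = 86522.55 kg

86522.55 kg


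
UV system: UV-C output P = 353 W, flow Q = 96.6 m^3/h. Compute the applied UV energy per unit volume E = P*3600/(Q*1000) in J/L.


Energy delivered per hour = 353 W * 3600 s = 1270800 J/h
Volume treated per hour = 96.6 m^3/h * 1000 = 96600 L/h
dose = 1270800 / 96600 = 13.1553 J/L

13.1553 J/L


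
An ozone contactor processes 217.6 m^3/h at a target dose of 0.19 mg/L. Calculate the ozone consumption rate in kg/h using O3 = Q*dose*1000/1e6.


O3 demand (mg/h) = Q * dose * 1000 = 217.6 * 0.19 * 1000 = 41344 mg/h
Convert mg to kg: 41344 / 1e6 = 0.041344 kg/h

0.041344 kg/h


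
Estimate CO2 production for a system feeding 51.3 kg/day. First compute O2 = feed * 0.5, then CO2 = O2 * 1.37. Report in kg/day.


O2 = 51.3 * 0.5 = 25.65
CO2 = 25.65 * 1.37 = 35.1405

35.1405 kg/day


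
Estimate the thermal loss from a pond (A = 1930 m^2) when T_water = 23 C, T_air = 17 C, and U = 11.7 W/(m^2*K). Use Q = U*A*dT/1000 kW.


Temperature difference dT = 23 - 17 = 6 K
Heat loss (W) = U * A * dT = 11.7 * 1930 * 6 = 135486 W
Convert to kW: 135486 / 1000 = 135.486 kW

135.486 kW


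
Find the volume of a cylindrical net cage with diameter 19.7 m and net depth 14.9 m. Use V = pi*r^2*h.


r = d/2 = 19.7/2 = 9.85 m
Base area = pi*r^2 = pi*9.85^2 = 304.80517 m^2
Volume = 304.80517 * 14.9 = 4541.6 m^3

4541.6 m^3


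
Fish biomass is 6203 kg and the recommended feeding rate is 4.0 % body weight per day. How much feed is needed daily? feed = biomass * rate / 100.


Feeding rate fraction = 4.0% / 100 = 0.04
Daily feed = 6203 kg * 0.04 = 248.12 kg/day

248.12 kg/day
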